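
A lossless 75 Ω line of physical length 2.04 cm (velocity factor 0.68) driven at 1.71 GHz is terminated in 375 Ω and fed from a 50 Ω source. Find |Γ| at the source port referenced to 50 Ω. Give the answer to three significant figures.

λ = v/f = 0.68·c / 1.71 GHz = 0.119 m
βl = 2π·l/λ = 2π × 0.171 = 61.6°
tan(βl) = 1.85
Z_in = Z_0·(Z_L + jZ_0·tanβl)/(Z_0 + jZ_L·tanβl) = 19.2 − j38.5 Ω
Γ_s = (Z_in − Z_s)/(Z_in + Z_s) = (-30.8 − j38.5)/(69.2 − j38.5), |Γ_s| = 0.623

|Γ| ≈ 0.623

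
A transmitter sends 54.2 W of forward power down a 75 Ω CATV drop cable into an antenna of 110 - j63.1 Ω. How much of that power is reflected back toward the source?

P_reflected ≈ 7.39 W

|Γ| = |(35 − j63.1)/(185 − j63.1)| = 0.369
|Γ|² = 0.136
P_refl = |Γ|²·P_inc = 7.39 W, P_del = (1 − |Γ|²)·P_inc = 46.8 W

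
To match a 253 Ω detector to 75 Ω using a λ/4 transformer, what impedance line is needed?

Z_qwt ≈ 138 Ω

Z_qwt = √(Z_0·R_L) = √(75 × 253) = √18980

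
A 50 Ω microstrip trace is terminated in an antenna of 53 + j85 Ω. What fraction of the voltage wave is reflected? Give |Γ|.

Γ = (Z_L − Z_0)/(Z_L + Z_0) = (3 + j85)/(103 + j85)
|Γ| = 85.1/134

|Γ| ≈ 0.637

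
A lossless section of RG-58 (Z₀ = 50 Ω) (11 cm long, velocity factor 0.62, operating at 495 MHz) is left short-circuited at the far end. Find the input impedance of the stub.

λ = v/f = 0.62·c / 495 MHz = 0.376 m
βl = 2π·l/λ = 2π × 0.293 = 105°
tan(βl) = -3.63
For a short-circuited stub, Z_in = jZ_0·tan(βl)

Z_in ≈ −j182 Ω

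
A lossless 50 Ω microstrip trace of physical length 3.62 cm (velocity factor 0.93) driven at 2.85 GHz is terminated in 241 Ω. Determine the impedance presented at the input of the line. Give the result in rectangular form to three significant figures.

λ = v/f = 0.93·c / 2.85 GHz = 0.0979 m
βl = 2π·l/λ = 2π × 0.37 = 133°
tan(βl) = tan(133°) = -1.07
Z_in = Z_0·(Z_L + jZ_0·tanβl)/(Z_0 + jZ_L·tanβl)
     = 50·(241 − j53.4)/(50 − j257)

Z_in ≈ 18.8 + j43.2 Ω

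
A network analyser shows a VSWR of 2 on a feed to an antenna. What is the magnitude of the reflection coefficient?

|Γ| ≈ 0.333

|Γ| = (S − 1)/(S + 1) = (2 − 1)/(2 + 1) = 1/3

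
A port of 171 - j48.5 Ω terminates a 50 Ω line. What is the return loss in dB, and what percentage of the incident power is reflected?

RL ≈ 4.79 dB; 33.2% of incident power reflected

Γ = (121 − j48.5)/(221 − j48.5), |Γ| = 0.576
RL = −20·log₁₀(0.576) = 4.79 dB
P_refl/P_inc = |Γ|² = 0.332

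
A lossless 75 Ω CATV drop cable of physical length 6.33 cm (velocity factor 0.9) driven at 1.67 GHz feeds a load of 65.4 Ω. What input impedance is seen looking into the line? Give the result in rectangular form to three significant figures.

λ = v/f = 0.9·c / 1.67 GHz = 0.162 m
βl = 2π·l/λ = 2π × 0.392 = 141°
tan(βl) = tan(141°) = -0.811
Z_in = Z_0·(Z_L + jZ_0·tanβl)/(Z_0 + jZ_L·tanβl)
     = 75·(65.4 − j60.8)/(75 − j53.1)

Z_in ≈ 72.3 − j9.72 Ω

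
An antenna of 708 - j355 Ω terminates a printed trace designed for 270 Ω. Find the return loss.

RL ≈ 5.32 dB

Γ = (438 − j355)/(978 − j355), |Γ| = 0.542
RL = −20·log₁₀|Γ| = −20·log₁₀(0.542)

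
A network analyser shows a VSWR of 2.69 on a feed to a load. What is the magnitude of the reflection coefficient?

|Γ| = (S − 1)/(S + 1) = (2.69 − 1)/(2.69 + 1) = 1.69/3.69

|Γ| ≈ 0.458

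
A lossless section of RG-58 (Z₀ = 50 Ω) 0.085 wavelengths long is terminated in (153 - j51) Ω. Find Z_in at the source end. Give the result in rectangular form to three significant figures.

βl = 2π × 0.085 = 30.6°
tan(βl) = tan(30.6°) = 0.591
Z_in = Z_0·(Z_L + jZ_0·tanβl)/(Z_0 + jZ_L·tanβl)
     = 50·(153 − j21.4)/(80.2 + j90.5)

Z_in ≈ 35.3 − j53.2 Ω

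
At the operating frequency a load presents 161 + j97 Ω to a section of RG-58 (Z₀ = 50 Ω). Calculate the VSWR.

Γ = (Z_L − Z_0)/(Z_L + Z_0) = (111 + j97)/(211 + j97)
|Γ| = 147/232 = 0.635
VSWR = (1 + |Γ|)/(1 − |Γ|) = 1.63/0.365

VSWR ≈ 4.48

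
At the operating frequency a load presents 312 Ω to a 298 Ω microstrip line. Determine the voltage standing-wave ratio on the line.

For a purely resistive load, VSWR = R_L/Z_0 or Z_0/R_L (whichever > 1) = 312/298

VSWR ≈ 1.05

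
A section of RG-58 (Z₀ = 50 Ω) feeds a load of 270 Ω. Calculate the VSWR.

VSWR ≈ 5.4

Γ = (270 − 50)/(270 + 50) = 0.688
VSWR = (1 + 0.688)/(1 − 0.688)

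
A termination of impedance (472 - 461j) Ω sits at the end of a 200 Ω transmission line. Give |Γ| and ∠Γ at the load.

Γ ≈ 0.657 ∠ -25°

Γ = (Z_L − Z_0)/(Z_L + Z_0) = (272 − j461)/(672 − j461)
|Γ| = 535/815 = 0.657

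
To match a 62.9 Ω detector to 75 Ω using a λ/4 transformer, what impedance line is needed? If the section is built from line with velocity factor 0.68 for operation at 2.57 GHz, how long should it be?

Z_qwt ≈ 68.7 Ω; length ≈ 1.98 cm

Z_qwt = √(Z_0·R_L) = √(75 × 62.9) = √4718
λ = 0.68·c/f = 0.0794 m, so l = λ/4 = 0.0198 m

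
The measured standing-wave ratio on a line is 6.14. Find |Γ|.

|Γ| = (S − 1)/(S + 1) = (6.14 − 1)/(6.14 + 1) = 5.14/7.14

|Γ| ≈ 0.72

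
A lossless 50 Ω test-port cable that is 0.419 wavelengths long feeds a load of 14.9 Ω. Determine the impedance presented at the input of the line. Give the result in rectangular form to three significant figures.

Z_in ≈ 19 − j24.7 Ω

βl = 2π × 0.419 = 151°
tan(βl) = tan(151°) = -0.558
Z_in = Z_0·(Z_L + jZ_0·tanβl)/(Z_0 + jZ_L·tanβl)
     = 50·(14.9 − j27.9)/(50 − j8.31)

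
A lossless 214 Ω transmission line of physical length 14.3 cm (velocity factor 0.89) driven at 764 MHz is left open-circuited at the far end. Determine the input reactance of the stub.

λ = v/f = 0.89·c / 764 MHz = 0.349 m
βl = 2π·l/λ = 2π × 0.409 = 147°
tan(βl) = -0.642
For an open-circuited stub, Z_in = −jZ_0·cot(βl) = −jZ_0/tan(βl)

X_in ≈ 333 Ω (inductive)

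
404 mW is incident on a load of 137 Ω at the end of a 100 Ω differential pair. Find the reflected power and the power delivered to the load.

P_reflected ≈ 9.85 mW; P_delivered ≈ 394 mW

Γ = (137 − 100)/(137 + 100) = 0.156
|Γ|² = 0.0244
P_refl = |Γ|²·P_inc = 9.85 mW, P_del = (1 − |Γ|²)·P_inc = 394 mW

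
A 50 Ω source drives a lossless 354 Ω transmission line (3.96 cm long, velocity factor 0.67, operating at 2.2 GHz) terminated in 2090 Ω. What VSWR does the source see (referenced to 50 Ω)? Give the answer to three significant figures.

VSWR ≈ 35.2

λ = v/f = 0.67·c / 2.2 GHz = 0.0914 m
βl = 2π·l/λ = 2π × 0.433 = 156°
tan(βl) = -0.444
Z_in = Z_0·(Z_L + jZ_0·tanβl)/(Z_0 + jZ_L·tanβl) = 317 + j675 Ω
Γ_s = (Z_in − Z_s)/(Z_in + Z_s) = (267 + j675)/(367 + j675), |Γ_s| = 0.945
VSWR = (1 + |Γ_s|)/(1 − |Γ_s|)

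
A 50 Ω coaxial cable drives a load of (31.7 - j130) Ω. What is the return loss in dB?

Γ = (-18.3 − j130)/(81.7 − j130), |Γ| = 0.855
RL = −20·log₁₀|Γ| = −20·log₁₀(0.855)

RL ≈ 1.36 dB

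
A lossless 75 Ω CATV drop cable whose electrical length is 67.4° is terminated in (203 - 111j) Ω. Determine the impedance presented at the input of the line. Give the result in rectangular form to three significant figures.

tan(βl) = tan(67.4°) = 2.4
Z_in = Z_0·(Z_L + jZ_0·tanβl)/(Z_0 + jZ_L·tanβl)
     = 75·(203 + j69.2)/(342 + j488)

Z_in ≈ 21.8 − j15.9 Ω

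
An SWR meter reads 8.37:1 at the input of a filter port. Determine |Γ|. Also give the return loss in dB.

|Γ| ≈ 0.787; return loss ≈ 2.09 dB

|Γ| = (S − 1)/(S + 1) = (8.37 − 1)/(8.37 + 1) = 7.37/9.37
RL = −20·log₁₀|Γ| = −20·log₁₀(0.787)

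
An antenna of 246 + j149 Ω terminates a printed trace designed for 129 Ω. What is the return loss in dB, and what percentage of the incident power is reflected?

RL ≈ 6.57 dB; 22% of incident power reflected

Γ = (117 + j149)/(375 + j149), |Γ| = 0.469
RL = −20·log₁₀(0.469) = 6.57 dB
P_refl/P_inc = |Γ|² = 0.22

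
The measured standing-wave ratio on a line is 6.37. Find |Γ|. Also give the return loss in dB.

|Γ| = (S − 1)/(S + 1) = (6.37 − 1)/(6.37 + 1) = 5.37/7.37
RL = −20·log₁₀|Γ| = −20·log₁₀(0.729)

|Γ| ≈ 0.729; return loss ≈ 2.75 dB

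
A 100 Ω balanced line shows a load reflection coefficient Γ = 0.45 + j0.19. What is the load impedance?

Z_L ≈ 225 + j112 Ω

Z_L = Z_0·(1 + Γ)/(1 − Γ) = 100·(1.45 + j0.19)/(0.55 − j0.19)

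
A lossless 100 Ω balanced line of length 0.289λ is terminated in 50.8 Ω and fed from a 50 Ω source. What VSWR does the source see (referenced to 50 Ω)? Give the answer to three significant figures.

βl = 2π × 0.289 = 104°
tan(βl) = -4
Z_in = Z_0·(Z_L + jZ_0·tanβl)/(Z_0 + jZ_L·tanβl) = 168 − j57.9 Ω
Γ_s = (Z_in − Z_s)/(Z_in + Z_s) = (118 − j57.9)/(218 − j57.9), |Γ_s| = 0.583
VSWR = (1 + |Γ_s|)/(1 − |Γ_s|)

VSWR ≈ 3.8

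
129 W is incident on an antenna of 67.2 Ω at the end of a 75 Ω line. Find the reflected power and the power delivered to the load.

P_reflected ≈ 0.388 W; P_delivered ≈ 129 W

Γ = (67.2 − 75)/(67.2 + 75) = -0.0549
|Γ|² = 0.00301
P_refl = |Γ|²·P_inc = 0.388 W, P_del = (1 − |Γ|²)·P_inc = 129 W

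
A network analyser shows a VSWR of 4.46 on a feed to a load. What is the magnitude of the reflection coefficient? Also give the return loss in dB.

|Γ| ≈ 0.634; return loss ≈ 3.96 dB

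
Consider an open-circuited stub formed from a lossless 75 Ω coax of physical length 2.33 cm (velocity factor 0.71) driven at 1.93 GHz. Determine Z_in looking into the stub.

λ = v/f = 0.71·c / 1.93 GHz = 0.11 m
βl = 2π·l/λ = 2π × 0.211 = 76°
tan(βl) = 4.01
For an open-circuited stub, Z_in = −jZ_0·cot(βl) = −jZ_0/tan(βl)

Z_in ≈ −j18.7 Ω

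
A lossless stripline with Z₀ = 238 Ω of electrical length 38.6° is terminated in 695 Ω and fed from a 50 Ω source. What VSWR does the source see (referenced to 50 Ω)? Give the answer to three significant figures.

VSWR ≈ 9.3

tan(βl) = 0.798
Z_in = Z_0·(Z_L + jZ_0·tanβl)/(Z_0 + jZ_L·tanβl) = 177 − j222 Ω
Γ_s = (Z_in − Z_s)/(Z_in + Z_s) = (127 − j222)/(227 − j222), |Γ_s| = 0.806
VSWR = (1 + |Γ_s|)/(1 − |Γ_s|)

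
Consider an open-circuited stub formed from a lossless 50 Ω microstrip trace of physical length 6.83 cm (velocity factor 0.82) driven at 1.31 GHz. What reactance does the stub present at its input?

X_in ≈ 43.4 Ω (inductive)

λ = v/f = 0.82·c / 1.31 GHz = 0.188 m
βl = 2π·l/λ = 2π × 0.364 = 131°
tan(βl) = -1.15
For an open-circuited stub, Z_in = −jZ_0·cot(βl) = −jZ_0/tan(βl)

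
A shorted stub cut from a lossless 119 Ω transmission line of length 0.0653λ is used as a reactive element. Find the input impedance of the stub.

βl = 2π × 0.0653 = 23.5°
tan(βl) = 0.435
For a shorted stub, Z_in = jZ_0·tan(βl)

Z_in ≈ +j51.8 Ω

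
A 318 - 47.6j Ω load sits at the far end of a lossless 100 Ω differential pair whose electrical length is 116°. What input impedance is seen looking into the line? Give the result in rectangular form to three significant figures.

Z_in ≈ 38.9 + j48.6 Ω

tan(βl) = tan(116°) = -2.05
Z_in = Z_0·(Z_L + jZ_0·tanβl)/(Z_0 + jZ_L·tanβl)
     = 100·(318 − j253)/(2.41 − j652)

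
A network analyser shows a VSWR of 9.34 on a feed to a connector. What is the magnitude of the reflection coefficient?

|Γ| = (S − 1)/(S + 1) = (9.34 − 1)/(9.34 + 1) = 8.34/10.3

|Γ| ≈ 0.807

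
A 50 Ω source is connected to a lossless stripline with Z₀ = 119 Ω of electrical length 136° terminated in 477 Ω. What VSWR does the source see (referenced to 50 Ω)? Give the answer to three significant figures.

VSWR ≈ 5.92

tan(βl) = -0.966
Z_in = Z_0·(Z_L + jZ_0·tanβl)/(Z_0 + jZ_L·tanβl) = 57.7 + j108 Ω
Γ_s = (Z_in − Z_s)/(Z_in + Z_s) = (7.67 + j108)/(108 + j108), |Γ_s| = 0.711
VSWR = (1 + |Γ_s|)/(1 − |Γ_s|)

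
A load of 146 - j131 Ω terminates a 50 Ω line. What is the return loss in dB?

Γ = (96 − j131)/(196 − j131), |Γ| = 0.689
RL = −20·log₁₀|Γ| = −20·log₁₀(0.689)

RL ≈ 3.24 dB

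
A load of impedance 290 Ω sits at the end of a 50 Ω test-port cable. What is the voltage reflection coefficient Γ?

Γ = 0.706

Γ = (Z_L − Z_0)/(Z_L + Z_0) = (290 − 50)/(290 + 50) = 240/340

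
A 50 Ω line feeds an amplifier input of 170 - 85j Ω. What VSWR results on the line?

VSWR ≈ 4.31

Γ = (Z_L − Z_0)/(Z_L + Z_0) = (120 − j85)/(220 − j85)
|Γ| = 147/236 = 0.624
VSWR = (1 + |Γ|)/(1 − |Γ|) = 1.62/0.376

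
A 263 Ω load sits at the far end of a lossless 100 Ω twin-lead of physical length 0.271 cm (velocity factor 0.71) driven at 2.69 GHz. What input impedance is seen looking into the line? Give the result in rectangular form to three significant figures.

Z_in ≈ 207 − j97.2 Ω

λ = v/f = 0.71·c / 2.69 GHz = 0.0792 m
βl = 2π·l/λ = 2π × 0.0342 = 12.3°
tan(βl) = tan(12.3°) = 0.218
Z_in = Z_0·(Z_L + jZ_0·tanβl)/(Z_0 + jZ_L·tanβl)
     = 100·(263 + j21.8)/(100 + j57.4)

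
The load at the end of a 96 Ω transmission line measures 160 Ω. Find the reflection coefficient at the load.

Γ = 0.25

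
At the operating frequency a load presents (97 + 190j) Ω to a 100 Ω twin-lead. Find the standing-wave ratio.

VSWR ≈ 5.54

Γ = (Z_L − Z_0)/(Z_L + Z_0) = (-3 + j190)/(197 + j190)
|Γ| = 190/274 = 0.694
VSWR = (1 + |Γ|)/(1 − |Γ|) = 1.69/0.306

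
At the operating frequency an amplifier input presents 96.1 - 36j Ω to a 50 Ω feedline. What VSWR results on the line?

VSWR ≈ 2.27

Γ = (Z_L − Z_0)/(Z_L + Z_0) = (46.1 − j36)/(146.1 − j36)
|Γ| = 58.5/150 = 0.389
VSWR = (1 + |Γ|)/(1 − |Γ|) = 1.39/0.611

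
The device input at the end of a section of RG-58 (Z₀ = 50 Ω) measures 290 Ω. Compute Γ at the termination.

Γ = 0.706

Γ = (Z_L − Z_0)/(Z_L + Z_0) = (290 − 50)/(290 + 50) = 240/340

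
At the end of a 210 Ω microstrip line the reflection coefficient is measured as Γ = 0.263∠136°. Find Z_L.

Z_L = Z_0·(1 + Γ)/(1 − Γ) = 210·(0.811 + j0.183)/(1.19 − j0.183)

Z_L ≈ 135 + j53 Ω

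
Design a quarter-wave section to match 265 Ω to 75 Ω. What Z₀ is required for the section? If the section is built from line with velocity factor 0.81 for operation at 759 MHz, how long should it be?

Z_qwt ≈ 141 Ω; length ≈ 8 cm

Z_qwt = √(Z_0·R_L) = √(75 × 265) = √19880
λ = 0.81·c/f = 0.32 m, so l = λ/4 = 0.08 m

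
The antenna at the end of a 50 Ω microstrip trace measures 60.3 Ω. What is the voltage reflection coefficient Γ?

Γ = 0.0934

Γ = (Z_L − Z_0)/(Z_L + Z_0) = (60.3 − 50)/(60.3 + 50) = 10.3/110.3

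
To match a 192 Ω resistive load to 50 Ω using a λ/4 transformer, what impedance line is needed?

Z_qwt = √(Z_0·R_L) = √(50 × 192) = √9600

Z_qwt ≈ 98 Ω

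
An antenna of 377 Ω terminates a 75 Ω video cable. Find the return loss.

Γ = (377 − 75)/(377 + 75) = 0.668
RL = −20·log₁₀|Γ| = −20·log₁₀(0.668)

RL ≈ 3.5 dB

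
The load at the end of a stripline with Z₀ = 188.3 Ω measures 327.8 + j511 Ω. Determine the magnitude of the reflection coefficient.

Γ = (Z_L − Z_0)/(Z_L + Z_0) = (139.5 + j511)/(516.1 + j511)
|Γ| = 530/726

|Γ| ≈ 0.729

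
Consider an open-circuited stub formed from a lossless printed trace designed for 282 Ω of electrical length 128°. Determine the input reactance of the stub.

X_in ≈ 220 Ω (inductive)

tan(βl) = -1.28
For an open-circuited stub, Z_in = −jZ_0·cot(βl) = −jZ_0/tan(βl)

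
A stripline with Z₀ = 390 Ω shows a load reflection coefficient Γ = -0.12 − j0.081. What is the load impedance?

Z_L = Z_0·(1 + Γ)/(1 − Γ) = 390·(0.88 − j0.081)/(1.12 + j0.081)

Z_L ≈ 303 − j50.1 Ω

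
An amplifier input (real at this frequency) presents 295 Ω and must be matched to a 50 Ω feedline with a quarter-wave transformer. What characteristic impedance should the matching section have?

Z_qwt ≈ 121 Ω

Z_qwt = √(Z_0·R_L) = √(50 × 295) = √14750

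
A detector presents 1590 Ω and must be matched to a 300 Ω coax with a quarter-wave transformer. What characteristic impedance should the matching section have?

Z_qwt ≈ 691 Ω

Z_qwt = √(Z_0·R_L) = √(300 × 1590) = √477000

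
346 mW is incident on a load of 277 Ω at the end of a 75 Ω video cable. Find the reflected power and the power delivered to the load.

P_reflected ≈ 114 mW; P_delivered ≈ 232 mW

Γ = (277 − 75)/(277 + 75) = 0.574
|Γ|² = 0.329
P_refl = |Γ|²·P_inc = 114 mW, P_del = (1 − |Γ|²)·P_inc = 232 mW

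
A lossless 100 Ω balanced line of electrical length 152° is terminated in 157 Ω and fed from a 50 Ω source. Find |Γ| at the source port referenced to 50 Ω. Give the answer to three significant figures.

tan(βl) = -0.532
Z_in = Z_0·(Z_L + jZ_0·tanβl)/(Z_0 + jZ_L·tanβl) = 119 + j45.9 Ω
Γ_s = (Z_in − Z_s)/(Z_in + Z_s) = (68.7 + j45.9)/(169 + j45.9), |Γ_s| = 0.473

|Γ| ≈ 0.473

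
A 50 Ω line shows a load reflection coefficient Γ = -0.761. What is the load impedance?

Z_L = Z_0·(1 + Γ)/(1 − Γ) = 50·(0.239)/(1.76)

Z_L ≈ 6.79 Ω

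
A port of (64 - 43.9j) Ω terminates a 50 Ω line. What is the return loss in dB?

RL ≈ 8.47 dB

Γ = (14 − j43.9)/(114 − j43.9), |Γ| = 0.377
RL = −20·log₁₀|Γ| = −20·log₁₀(0.377)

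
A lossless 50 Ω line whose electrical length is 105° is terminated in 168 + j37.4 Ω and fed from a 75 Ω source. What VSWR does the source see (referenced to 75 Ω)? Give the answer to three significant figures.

VSWR ≈ 5.21

tan(βl) = -3.73
Z_in = Z_0·(Z_L + jZ_0·tanβl)/(Z_0 + jZ_L·tanβl) = 14.6 + j8.98 Ω
Γ_s = (Z_in − Z_s)/(Z_in + Z_s) = (-60.4 + j8.98)/(89.6 + j8.98), |Γ_s| = 0.678
VSWR = (1 + |Γ_s|)/(1 − |Γ_s|)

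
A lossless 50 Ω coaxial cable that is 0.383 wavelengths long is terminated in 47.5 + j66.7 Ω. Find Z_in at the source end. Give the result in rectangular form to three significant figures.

βl = 2π × 0.383 = 138°
tan(βl) = tan(138°) = -0.904
Z_in = Z_0·(Z_L + jZ_0·tanβl)/(Z_0 + jZ_L·tanβl)
     = 50·(47.5 + j21.5)/(110 − j42.9)

Z_in ≈ 15.4 + j15.7 Ω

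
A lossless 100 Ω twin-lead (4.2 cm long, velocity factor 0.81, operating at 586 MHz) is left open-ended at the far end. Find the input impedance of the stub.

Z_in ≈ −j135 Ω

λ = v/f = 0.81·c / 586 MHz = 0.415 m
βl = 2π·l/λ = 2π × 0.101 = 36.5°
tan(βl) = 0.739
For an open-ended stub, Z_in = −jZ_0·cot(βl) = −jZ_0/tan(βl)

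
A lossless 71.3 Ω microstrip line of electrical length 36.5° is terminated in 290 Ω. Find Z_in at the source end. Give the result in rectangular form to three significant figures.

tan(βl) = tan(36.5°) = 0.74
Z_in = Z_0·(Z_L + jZ_0·tanβl)/(Z_0 + jZ_L·tanβl)
     = 71.3·(290 + j52.8)/(71.3 + j215)

Z_in ≈ 44.6 − j81.5 Ω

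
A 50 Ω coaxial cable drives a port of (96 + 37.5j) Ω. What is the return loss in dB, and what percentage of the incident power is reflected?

Γ = (46 + j37.5)/(146 + j37.5), |Γ| = 0.394
RL = −20·log₁₀(0.394) = 8.1 dB
P_refl/P_inc = |Γ|² = 0.155

RL ≈ 8.1 dB; 15.5% of incident power reflected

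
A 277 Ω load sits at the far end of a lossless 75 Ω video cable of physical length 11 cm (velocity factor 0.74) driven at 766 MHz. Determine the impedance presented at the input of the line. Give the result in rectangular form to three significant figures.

Z_in ≈ 39.8 + j68 Ω

λ = v/f = 0.74·c / 766 MHz = 0.29 m
βl = 2π·l/λ = 2π × 0.38 = 137°
tan(βl) = tan(137°) = -0.944
Z_in = Z_0·(Z_L + jZ_0·tanβl)/(Z_0 + jZ_L·tanβl)
     = 75·(277 − j70.8)/(75 − j262)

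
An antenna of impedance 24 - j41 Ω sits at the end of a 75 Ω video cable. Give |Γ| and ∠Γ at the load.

Γ = (Z_L − Z_0)/(Z_L + Z_0) = (-51 − j41)/(99 − j41)
|Γ| = 65.4/107 = 0.611

Γ ≈ 0.611 ∠ -119°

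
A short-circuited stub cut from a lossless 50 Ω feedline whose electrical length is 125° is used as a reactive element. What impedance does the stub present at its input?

Z_in ≈ −j71.4 Ω

tan(βl) = -1.43
For a short-circuited stub, Z_in = jZ_0·tan(βl)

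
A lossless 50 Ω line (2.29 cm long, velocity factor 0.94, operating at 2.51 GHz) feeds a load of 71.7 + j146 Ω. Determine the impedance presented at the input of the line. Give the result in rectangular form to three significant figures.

λ = v/f = 0.94·c / 2.51 GHz = 0.112 m
βl = 2π·l/λ = 2π × 0.204 = 73.4°
tan(βl) = tan(73.4°) = 3.35
Z_in = Z_0·(Z_L + jZ_0·tanβl)/(Z_0 + jZ_L·tanβl)
     = 50·(71.7 + j313)/(-439 + j240)

Z_in ≈ 8.75 − j30.9 Ω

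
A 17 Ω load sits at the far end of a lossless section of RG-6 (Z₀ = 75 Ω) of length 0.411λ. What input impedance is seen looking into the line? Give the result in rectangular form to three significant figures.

βl = 2π × 0.411 = 148°
tan(βl) = tan(148°) = -0.626
Z_in = Z_0·(Z_L + jZ_0·tanβl)/(Z_0 + jZ_L·tanβl)
     = 75·(17 − j46.9)/(75 − j10.6)

Z_in ≈ 23.2 − j43.6 Ω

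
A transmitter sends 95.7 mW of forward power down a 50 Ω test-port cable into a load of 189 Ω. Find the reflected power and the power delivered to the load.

Γ = (189 − 50)/(189 + 50) = 0.582
|Γ|² = 0.338
P_refl = |Γ|²·P_inc = 32.4 mW, P_del = (1 − |Γ|²)·P_inc = 63.3 mW

P_reflected ≈ 32.4 mW; P_delivered ≈ 63.3 mW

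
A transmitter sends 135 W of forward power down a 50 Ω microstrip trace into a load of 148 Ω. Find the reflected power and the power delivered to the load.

P_reflected ≈ 33.1 W; P_delivered ≈ 102 W

Γ = (148 − 50)/(148 + 50) = 0.495
|Γ|² = 0.245
P_refl = |Γ|²·P_inc = 33.1 W, P_del = (1 − |Γ|²)·P_inc = 102 W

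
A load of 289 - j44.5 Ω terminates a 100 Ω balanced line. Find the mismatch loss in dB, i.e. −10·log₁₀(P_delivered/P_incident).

mismatch loss ≈ 1.23 dB

Γ = (189 − j44.5)/(389 − j44.5), |Γ| = 0.496
|Γ|² = 0.246, so P_del/P_inc = 1 − |Γ|² = 0.754
ML = −10·log₁₀(1 − |Γ|²)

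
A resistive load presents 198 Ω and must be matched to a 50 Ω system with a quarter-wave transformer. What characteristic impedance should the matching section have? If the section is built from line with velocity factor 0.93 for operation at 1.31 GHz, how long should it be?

Z_qwt ≈ 99.5 Ω; length ≈ 5.32 cm

Z_qwt = √(Z_0·R_L) = √(50 × 198) = √9900
λ = 0.93·c/f = 0.213 m, so l = λ/4 = 0.0532 m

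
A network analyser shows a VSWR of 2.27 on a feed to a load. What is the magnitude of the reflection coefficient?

|Γ| ≈ 0.388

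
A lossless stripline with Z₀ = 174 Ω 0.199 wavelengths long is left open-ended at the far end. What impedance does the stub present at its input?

Z_in ≈ −j57.7 Ω

βl = 2π × 0.199 = 71.6°
tan(βl) = 3.01
For an open-ended stub, Z_in = −jZ_0·cot(βl) = −jZ_0/tan(βl)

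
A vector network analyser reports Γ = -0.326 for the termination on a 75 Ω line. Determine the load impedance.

Z_L ≈ 38.1 Ω

Z_L = Z_0·(1 + Γ)/(1 − Γ) = 75·(0.674)/(1.33)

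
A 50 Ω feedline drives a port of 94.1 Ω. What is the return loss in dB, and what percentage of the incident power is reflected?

Γ = (94.1 − 50)/(94.1 + 50) = 0.306
RL = −20·log₁₀(0.306) = 10.3 dB
P_refl/P_inc = |Γ|² = 0.0937

RL ≈ 10.3 dB; 9.37% of incident power reflected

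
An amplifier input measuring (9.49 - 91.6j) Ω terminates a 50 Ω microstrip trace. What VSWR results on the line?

VSWR ≈ 23.1

Γ = (Z_L − Z_0)/(Z_L + Z_0) = (-40.51 − j91.6)/(59.49 − j91.6)
|Γ| = 100/109 = 0.917
VSWR = (1 + |Γ|)/(1 − |Γ|) = 1.92/0.083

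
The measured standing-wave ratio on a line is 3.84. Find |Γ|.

|Γ| = (S − 1)/(S + 1) = (3.84 − 1)/(3.84 + 1) = 2.84/4.84

|Γ| ≈ 0.587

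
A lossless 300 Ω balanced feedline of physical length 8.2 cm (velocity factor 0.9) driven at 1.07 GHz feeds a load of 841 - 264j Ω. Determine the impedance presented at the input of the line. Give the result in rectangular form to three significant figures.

Z_in ≈ 132 + j170 Ω

λ = v/f = 0.9·c / 1.07 GHz = 0.252 m
βl = 2π·l/λ = 2π × 0.325 = 117°
tan(βl) = tan(117°) = -1.96
Z_in = Z_0·(Z_L + jZ_0·tanβl)/(Z_0 + jZ_L·tanβl)
     = 300·(841 − j853)/(-218 − j1650)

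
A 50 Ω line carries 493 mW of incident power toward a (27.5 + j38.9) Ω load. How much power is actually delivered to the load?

P_delivered ≈ 361 mW

|Γ| = |(-22.5 + j38.9)/(77.5 + j38.9)| = 0.518
|Γ|² = 0.269
P_refl = |Γ|²·P_inc = 132 mW, P_del = (1 − |Γ|²)·P_inc = 361 mW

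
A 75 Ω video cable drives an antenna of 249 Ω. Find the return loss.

Γ = (249 − 75)/(249 + 75) = 0.537
RL = −20·log₁₀|Γ| = −20·log₁₀(0.537)

RL ≈ 5.4 dB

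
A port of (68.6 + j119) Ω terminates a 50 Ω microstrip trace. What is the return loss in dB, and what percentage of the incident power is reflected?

RL ≈ 2.89 dB; 51.4% of incident power reflected

Γ = (18.6 + j119)/(118.6 + j119), |Γ| = 0.717
RL = −20·log₁₀(0.717) = 2.89 dB
P_refl/P_inc = |Γ|² = 0.514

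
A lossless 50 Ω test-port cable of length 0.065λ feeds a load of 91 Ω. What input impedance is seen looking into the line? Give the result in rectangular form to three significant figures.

Z_in ≈ 66.7 − j30.9 Ω

βl = 2π × 0.065 = 23.4°
tan(βl) = tan(23.4°) = 0.433
Z_in = Z_0·(Z_L + jZ_0·tanβl)/(Z_0 + jZ_L·tanβl)
     = 50·(91 + j21.6)/(50 + j39.4)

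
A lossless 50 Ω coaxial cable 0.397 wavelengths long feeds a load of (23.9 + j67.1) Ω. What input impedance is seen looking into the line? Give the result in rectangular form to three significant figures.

Z_in ≈ 8.97 + j16.2 Ω

βl = 2π × 0.397 = 143°
tan(βl) = tan(143°) = -0.756
Z_in = Z_0·(Z_L + jZ_0·tanβl)/(Z_0 + jZ_L·tanβl)
     = 50·(23.9 + j29.3)/(101 − j18.1)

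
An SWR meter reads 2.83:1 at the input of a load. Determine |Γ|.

|Γ| = (S − 1)/(S + 1) = (2.83 − 1)/(2.83 + 1) = 1.83/3.83

|Γ| ≈ 0.478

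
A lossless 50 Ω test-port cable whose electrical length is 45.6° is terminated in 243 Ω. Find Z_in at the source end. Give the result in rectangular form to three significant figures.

Z_in ≈ 19.4 − j45.1 Ω

tan(βl) = tan(45.6°) = 1.02
Z_in = Z_0·(Z_L + jZ_0·tanβl)/(Z_0 + jZ_L·tanβl)
     = 50·(243 + j51.1)/(50 + j248)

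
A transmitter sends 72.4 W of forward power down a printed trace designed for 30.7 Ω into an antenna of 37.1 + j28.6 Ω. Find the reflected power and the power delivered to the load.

|Γ| = |(6.4 + j28.6)/(67.8 + j28.6)| = 0.398
|Γ|² = 0.159
P_refl = |Γ|²·P_inc = 11.5 W, P_del = (1 − |Γ|²)·P_inc = 60.9 W

P_reflected ≈ 11.5 W; P_delivered ≈ 60.9 W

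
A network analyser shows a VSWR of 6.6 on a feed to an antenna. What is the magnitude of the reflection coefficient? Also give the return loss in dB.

|Γ| ≈ 0.737; return loss ≈ 2.65 dB

|Γ| = (S − 1)/(S + 1) = (6.6 − 1)/(6.6 + 1) = 5.6/7.6
RL = −20·log₁₀|Γ| = −20·log₁₀(0.737)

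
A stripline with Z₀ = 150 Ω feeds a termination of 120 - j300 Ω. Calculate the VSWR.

VSWR ≈ 6.91

Γ = (Z_L − Z_0)/(Z_L + Z_0) = (-30 − j300)/(270 − j300)
|Γ| = 301/404 = 0.747
VSWR = (1 + |Γ|)/(1 − |Γ|) = 1.75/0.253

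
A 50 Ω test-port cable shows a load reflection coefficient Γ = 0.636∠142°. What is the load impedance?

Z_L = Z_0·(1 + Γ)/(1 − Γ) = 50·(0.499 + j0.392)/(1.5 − j0.392)

Z_L ≈ 12.4 + j16.3 Ω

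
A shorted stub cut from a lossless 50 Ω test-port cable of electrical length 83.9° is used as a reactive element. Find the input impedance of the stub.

tan(βl) = 9.36
For a shorted stub, Z_in = jZ_0·tan(βl)

Z_in ≈ +j468 Ω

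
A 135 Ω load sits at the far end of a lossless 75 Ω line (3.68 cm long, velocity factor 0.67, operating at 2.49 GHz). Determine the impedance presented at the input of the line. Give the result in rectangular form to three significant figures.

λ = v/f = 0.67·c / 2.49 GHz = 0.0807 m
βl = 2π·l/λ = 2π × 0.456 = 164°
tan(βl) = tan(164°) = -0.285
Z_in = Z_0·(Z_L + jZ_0·tanβl)/(Z_0 + jZ_L·tanβl)
     = 75·(135 − j21.3)/(75 − j38.4)

Z_in ≈ 116 + j37.9 Ω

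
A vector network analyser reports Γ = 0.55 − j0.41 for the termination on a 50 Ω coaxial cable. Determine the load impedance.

Z_L ≈ 71.4 − j111 Ω

Z_L = Z_0·(1 + Γ)/(1 − Γ) = 50·(1.55 − j0.41)/(0.45 + j0.41)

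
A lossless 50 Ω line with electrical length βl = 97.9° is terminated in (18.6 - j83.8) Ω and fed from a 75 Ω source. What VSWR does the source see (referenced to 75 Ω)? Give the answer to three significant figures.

tan(βl) = -7.21
Z_in = Z_0·(Z_L + jZ_0·tanβl)/(Z_0 + jZ_L·tanβl) = 7.58 + j38.3 Ω
Γ_s = (Z_in − Z_s)/(Z_in + Z_s) = (-67.4 + j38.3)/(82.6 + j38.3), |Γ_s| = 0.852
VSWR = (1 + |Γ_s|)/(1 − |Γ_s|)

VSWR ≈ 12.5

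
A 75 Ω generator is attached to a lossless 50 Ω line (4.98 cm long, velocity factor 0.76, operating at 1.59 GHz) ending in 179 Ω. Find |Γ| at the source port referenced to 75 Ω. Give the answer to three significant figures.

|Γ| ≈ 0.631

λ = v/f = 0.76·c / 1.59 GHz = 0.143 m
βl = 2π·l/λ = 2π × 0.347 = 125°
tan(βl) = -1.43
Z_in = Z_0·(Z_L + jZ_0·tanβl)/(Z_0 + jZ_L·tanβl) = 20.1 + j31.1 Ω
Γ_s = (Z_in − Z_s)/(Z_in + Z_s) = (-54.9 + j31.1)/(95.1 + j31.1), |Γ_s| = 0.631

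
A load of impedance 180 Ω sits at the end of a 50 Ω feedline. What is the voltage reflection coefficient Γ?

Γ = 0.565

Γ = (Z_L − Z_0)/(Z_L + Z_0) = (180 − 50)/(180 + 50) = 130/230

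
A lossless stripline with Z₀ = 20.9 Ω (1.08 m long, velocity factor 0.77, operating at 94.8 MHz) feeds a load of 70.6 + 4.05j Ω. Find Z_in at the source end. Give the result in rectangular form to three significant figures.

λ = v/f = 0.77·c / 94.8 MHz = 2.44 m
βl = 2π·l/λ = 2π × 0.443 = 160°
tan(βl) = tan(160°) = -0.373
Z_in = Z_0·(Z_L + jZ_0·tanβl)/(Z_0 + jZ_L·tanβl)
     = 20.9·(70.6 − j3.74)/(22.4 − j26.3)

Z_in ≈ 29.4 + j31 Ω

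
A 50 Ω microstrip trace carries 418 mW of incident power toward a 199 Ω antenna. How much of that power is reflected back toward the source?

Γ = (199 − 50)/(199 + 50) = 0.598
|Γ|² = 0.358
P_refl = |Γ|²·P_inc = 150 mW, P_del = (1 − |Γ|²)·P_inc = 268 mW

P_reflected ≈ 150 mW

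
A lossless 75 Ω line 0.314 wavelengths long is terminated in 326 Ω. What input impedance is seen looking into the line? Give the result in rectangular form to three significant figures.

βl = 2π × 0.314 = 113°
tan(βl) = tan(113°) = -2.35
Z_in = Z_0·(Z_L + jZ_0·tanβl)/(Z_0 + jZ_L·tanβl)
     = 75·(326 − j176)/(75 − j767)

Z_in ≈ 20.2 + j29.9 Ω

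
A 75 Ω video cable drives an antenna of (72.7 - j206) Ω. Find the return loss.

Γ = (-2.3 − j206)/(147.7 − j206), |Γ| = 0.813
RL = −20·log₁₀|Γ| = −20·log₁₀(0.813)

RL ≈ 1.8 dB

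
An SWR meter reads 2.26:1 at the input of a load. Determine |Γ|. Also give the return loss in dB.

|Γ| ≈ 0.387; return loss ≈ 8.26 dB

|Γ| = (S − 1)/(S + 1) = (2.26 − 1)/(2.26 + 1) = 1.26/3.26
RL = −20·log₁₀|Γ| = −20·log₁₀(0.387)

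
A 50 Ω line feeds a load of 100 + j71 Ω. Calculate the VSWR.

Γ = (Z_L − Z_0)/(Z_L + Z_0) = (50 + j71)/(150 + j71)
|Γ| = 86.8/166 = 0.523
VSWR = (1 + |Γ|)/(1 − |Γ|) = 1.52/0.477

VSWR ≈ 3.2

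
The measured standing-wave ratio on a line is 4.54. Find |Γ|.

|Γ| ≈ 0.639

|Γ| = (S − 1)/(S + 1) = (4.54 − 1)/(4.54 + 1) = 3.54/5.54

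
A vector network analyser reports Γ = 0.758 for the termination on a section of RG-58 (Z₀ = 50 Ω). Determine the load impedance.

Z_L ≈ 363 Ω

Z_L = Z_0·(1 + Γ)/(1 − Γ) = 50·(1.76)/(0.242)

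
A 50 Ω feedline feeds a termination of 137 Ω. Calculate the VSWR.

VSWR ≈ 2.74

Γ = (137 − 50)/(137 + 50) = 0.465
VSWR = (1 + 0.465)/(1 − 0.465)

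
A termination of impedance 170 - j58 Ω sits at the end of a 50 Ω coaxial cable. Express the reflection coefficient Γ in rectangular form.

Γ = (Z_L − Z_0)/(Z_L + Z_0) = (120 − j58)/(220 − j58)

Γ ≈ 0.575 − j0.112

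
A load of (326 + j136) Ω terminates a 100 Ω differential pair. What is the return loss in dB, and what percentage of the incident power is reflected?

RL ≈ 4.59 dB; 34.8% of incident power reflected

Γ = (226 + j136)/(426 + j136), |Γ| = 0.59
RL = −20·log₁₀(0.59) = 4.59 dB
P_refl/P_inc = |Γ|² = 0.348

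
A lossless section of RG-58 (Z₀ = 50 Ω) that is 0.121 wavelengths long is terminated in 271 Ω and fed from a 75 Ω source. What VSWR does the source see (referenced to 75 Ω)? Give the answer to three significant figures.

βl = 2π × 0.121 = 43.6°
tan(βl) = 0.951
Z_in = Z_0·(Z_L + jZ_0·tanβl)/(Z_0 + jZ_L·tanβl) = 18.7 − j48.9 Ω
Γ_s = (Z_in − Z_s)/(Z_in + Z_s) = (-56.3 − j48.9)/(93.7 − j48.9), |Γ_s| = 0.705
VSWR = (1 + |Γ_s|)/(1 − |Γ_s|)

VSWR ≈ 5.79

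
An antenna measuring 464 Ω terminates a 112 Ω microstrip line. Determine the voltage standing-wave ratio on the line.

For a purely resistive load, VSWR = R_L/Z_0 or Z_0/R_L (whichever > 1) = 464/112

VSWR ≈ 4.14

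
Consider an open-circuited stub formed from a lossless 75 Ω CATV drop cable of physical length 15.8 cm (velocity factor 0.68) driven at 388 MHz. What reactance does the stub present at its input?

X_in ≈ 24.6 Ω (inductive)

λ = v/f = 0.68·c / 388 MHz = 0.526 m
βl = 2π·l/λ = 2π × 0.301 = 108°
tan(βl) = -3.04
For an open-circuited stub, Z_in = −jZ_0·cot(βl) = −jZ_0/tan(βl)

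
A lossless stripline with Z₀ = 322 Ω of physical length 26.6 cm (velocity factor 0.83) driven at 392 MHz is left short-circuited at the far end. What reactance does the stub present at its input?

λ = v/f = 0.83·c / 392 MHz = 0.635 m
βl = 2π·l/λ = 2π × 0.419 = 151°
tan(βl) = -0.56
For a short-circuited stub, Z_in = jZ_0·tan(βl)

X_in ≈ -180 Ω (capacitive)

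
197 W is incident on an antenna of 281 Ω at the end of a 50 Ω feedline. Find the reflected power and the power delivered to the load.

Γ = (281 − 50)/(281 + 50) = 0.698
|Γ|² = 0.487
P_refl = |Γ|²·P_inc = 95.9 W, P_del = (1 − |Γ|²)·P_inc = 101 W

P_reflected ≈ 95.9 W; P_delivered ≈ 101 W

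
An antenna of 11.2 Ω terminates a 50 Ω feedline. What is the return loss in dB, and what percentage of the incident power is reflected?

Γ = (11.2 − 50)/(11.2 + 50) = -0.634
RL = −20·log₁₀(0.634) = 3.96 dB
P_refl/P_inc = |Γ|² = 0.402

RL ≈ 3.96 dB; 40.2% of incident power reflected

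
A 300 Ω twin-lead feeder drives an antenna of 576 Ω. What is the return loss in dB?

Γ = (576 − 300)/(576 + 300) = 0.315
RL = −20·log₁₀|Γ| = −20·log₁₀(0.315)

RL ≈ 10 dB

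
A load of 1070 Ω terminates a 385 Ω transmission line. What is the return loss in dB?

RL ≈ 6.54 dB

Γ = (1070 − 385)/(1070 + 385) = 0.471
RL = −20·log₁₀|Γ| = −20·log₁₀(0.471)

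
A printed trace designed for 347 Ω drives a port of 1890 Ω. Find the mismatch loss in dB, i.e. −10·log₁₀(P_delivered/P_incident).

Γ = (1890 − 347)/(1890 + 347) = 0.69
|Γ|² = 0.476, so P_del/P_inc = 1 − |Γ|² = 0.524
ML = −10·log₁₀(1 − |Γ|²)

mismatch loss ≈ 2.8 dB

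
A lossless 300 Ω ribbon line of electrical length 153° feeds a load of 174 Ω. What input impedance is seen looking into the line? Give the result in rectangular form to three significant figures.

tan(βl) = tan(153°) = -0.51
Z_in = Z_0·(Z_L + jZ_0·tanβl)/(Z_0 + jZ_L·tanβl)
     = 300·(174 − j153)/(300 − j88.7)

Z_in ≈ 202 − j93.3 Ω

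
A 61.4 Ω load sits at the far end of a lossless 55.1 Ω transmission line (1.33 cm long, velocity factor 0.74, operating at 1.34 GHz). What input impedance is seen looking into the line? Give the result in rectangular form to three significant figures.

λ = v/f = 0.74·c / 1.34 GHz = 0.166 m
βl = 2π·l/λ = 2π × 0.0803 = 28.9°
tan(βl) = tan(28.9°) = 0.552
Z_in = Z_0·(Z_L + jZ_0·tanβl)/(Z_0 + jZ_L·tanβl)
     = 55.1·(61.4 + j30.4)/(55.1 + j33.9)

Z_in ≈ 58.1 − j5.33 Ω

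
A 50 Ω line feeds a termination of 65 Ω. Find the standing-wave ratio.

Γ = (65 − 50)/(65 + 50) = 0.13
VSWR = (1 + 0.13)/(1 − 0.13)

VSWR ≈ 1.3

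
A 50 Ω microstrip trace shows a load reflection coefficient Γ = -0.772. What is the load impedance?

Z_L ≈ 6.43 Ω

Z_L = Z_0·(1 + Γ)/(1 − Γ) = 50·(0.228)/(1.77)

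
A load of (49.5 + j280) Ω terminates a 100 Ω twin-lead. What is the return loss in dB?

RL ≈ 0.95 dB

Γ = (-50.5 + j280)/(149.5 + j280), |Γ| = 0.896
RL = −20·log₁₀|Γ| = −20·log₁₀(0.896)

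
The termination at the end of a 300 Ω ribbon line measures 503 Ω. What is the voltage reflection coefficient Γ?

Γ = (Z_L − Z_0)/(Z_L + Z_0) = (503 − 300)/(503 + 300) = 203/803

Γ = 0.253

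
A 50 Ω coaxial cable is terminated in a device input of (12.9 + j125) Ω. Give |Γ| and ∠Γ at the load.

Γ ≈ 0.932 ∠ 43.2°

Γ = (Z_L − Z_0)/(Z_L + Z_0) = (-37.1 + j125)/(62.9 + j125)
|Γ| = 130/140 = 0.932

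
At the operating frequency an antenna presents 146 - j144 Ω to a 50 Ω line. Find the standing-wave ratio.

Γ = (Z_L − Z_0)/(Z_L + Z_0) = (96 − j144)/(196 − j144)
|Γ| = 173/243 = 0.712
VSWR = (1 + |Γ|)/(1 − |Γ|) = 1.71/0.288

VSWR ≈ 5.93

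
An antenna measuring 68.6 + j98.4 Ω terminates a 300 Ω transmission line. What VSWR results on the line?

VSWR ≈ 4.87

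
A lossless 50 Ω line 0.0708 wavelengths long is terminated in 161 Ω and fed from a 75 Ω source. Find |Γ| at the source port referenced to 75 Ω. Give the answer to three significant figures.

|Γ| ≈ 0.458

βl = 2π × 0.0708 = 25.5°
tan(βl) = 0.477
Z_in = Z_0·(Z_L + jZ_0·tanβl)/(Z_0 + jZ_L·tanβl) = 58.9 − j66.5 Ω
Γ_s = (Z_in − Z_s)/(Z_in + Z_s) = (-16.1 − j66.5)/(134 − j66.5), |Γ_s| = 0.458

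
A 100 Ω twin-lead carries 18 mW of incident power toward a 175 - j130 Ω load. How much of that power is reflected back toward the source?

|Γ| = |(75 − j130)/(275 − j130)| = 0.493
|Γ|² = 0.243
P_refl = |Γ|²·P_inc = 4.38 mW, P_del = (1 − |Γ|²)·P_inc = 13.6 mW

P_reflected ≈ 4.38 mW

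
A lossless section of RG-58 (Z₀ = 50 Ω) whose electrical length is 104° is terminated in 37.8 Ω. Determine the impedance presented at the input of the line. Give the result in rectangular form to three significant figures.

tan(βl) = tan(104°) = -4.01
Z_in = Z_0·(Z_L + jZ_0·tanβl)/(Z_0 + jZ_L·tanβl)
     = 50·(37.8 − j201)/(50 − j152)

Z_in ≈ 63.4 − j8.43 Ω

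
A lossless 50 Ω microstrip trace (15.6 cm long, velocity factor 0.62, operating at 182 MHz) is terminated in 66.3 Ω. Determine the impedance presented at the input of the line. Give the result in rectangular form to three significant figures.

Z_in ≈ 44 − j11.8 Ω

λ = v/f = 0.62·c / 182 MHz = 1.02 m
βl = 2π·l/λ = 2π × 0.153 = 55°
tan(βl) = tan(55°) = 1.43
Z_in = Z_0·(Z_L + jZ_0·tanβl)/(Z_0 + jZ_L·tanβl)
     = 50·(66.3 + j71.3)/(50 + j94.5)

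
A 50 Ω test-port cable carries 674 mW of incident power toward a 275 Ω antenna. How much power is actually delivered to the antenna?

Γ = (275 − 50)/(275 + 50) = 0.692
|Γ|² = 0.479
P_refl = |Γ|²·P_inc = 323 mW, P_del = (1 − |Γ|²)·P_inc = 351 mW

P_delivered ≈ 351 mW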